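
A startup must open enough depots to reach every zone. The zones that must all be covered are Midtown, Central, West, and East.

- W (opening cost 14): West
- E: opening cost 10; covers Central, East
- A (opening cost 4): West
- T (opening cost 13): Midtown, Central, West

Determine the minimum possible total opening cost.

This is an integer covering problem.
The greedy cost-per-new-zone heuristic would pick A, E, and T for 27, but a cheaper cover exists.
Choose E and T: together they cover Midtown, Central, West, East — every zone.
Total opening cost: 10 + 13 = 23.
No cover costs less than 23.

23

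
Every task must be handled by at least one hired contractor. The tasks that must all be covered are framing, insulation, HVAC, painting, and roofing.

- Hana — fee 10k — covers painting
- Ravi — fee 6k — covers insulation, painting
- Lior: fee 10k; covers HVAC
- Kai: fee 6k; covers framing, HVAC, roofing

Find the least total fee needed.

Choose Ravi and Kai: together they cover framing, insulation, HVAC, painting, roofing — every task.
Total fee: 6 + 6 = 12.
No cover costs less than 12.

12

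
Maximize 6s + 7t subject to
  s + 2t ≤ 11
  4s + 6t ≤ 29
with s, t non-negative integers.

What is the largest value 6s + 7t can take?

42

The continuous relaxation peaks at (7.25, 0) with value 43.50; rounding to a feasible lattice point costs some objective.
(s,t)=(7,0): 1·7+2·0=7≤11, 4·7+6·0=28≤29, objective 42.
(s,t)=(6,0): 1·6+2·0=6≤11, 4·6+6·0=24≤29, objective 36.
No feasible integer point exceeds 42.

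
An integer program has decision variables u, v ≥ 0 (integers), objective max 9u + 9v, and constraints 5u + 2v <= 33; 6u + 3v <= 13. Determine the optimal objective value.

36

The continuous relaxation peaks at (0, 4.33) with value 39.00; rounding to a feasible lattice point costs some objective.
(u,v)=(0,4): 5·0+2·4=8≤33, 6·0+3·4=12≤13, objective 36.
(u,v)=(0,3): 5·0+2·3=6≤33, 6·0+3·3=9≤13, objective 27.
Maximum is 36 at (u,v)=(0,4).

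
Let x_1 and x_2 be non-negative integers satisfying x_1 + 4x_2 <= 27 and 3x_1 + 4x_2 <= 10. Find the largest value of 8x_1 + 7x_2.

Relaxing integrality, the LP optimum is 26.67 at (x_1,x_2) = (3.33, 0), which is not an integer point.
(x_1,x_2)=(3,0): 1·3+4·0=3≤27, 3·3+4·0=9≤10, objective 24.
(x_1,x_2)=(2,1): 1·2+4·1=6≤27, 3·2+4·1=10≤10, objective 23.
(x_1,x_2)=(2,0): 1·2+4·0=2≤27, 3·2+4·0=6≤10, objective 16.
Maximum is 24 at (x_1,x_2)=(3,0).

24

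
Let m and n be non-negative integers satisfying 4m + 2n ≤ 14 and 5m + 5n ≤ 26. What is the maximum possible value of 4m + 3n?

17

The continuous relaxation peaks at (1.8, 3.4) with value 17.40; rounding to a feasible lattice point costs some objective.
(m,n)=(2,3) is feasible, giving 17.
(m,n)=(1,4) is feasible, giving 16.
(m,n)=(2,2) is feasible, giving 14.
(m,n)=(1,3) is feasible, giving 13.
No feasible integer point exceeds 17.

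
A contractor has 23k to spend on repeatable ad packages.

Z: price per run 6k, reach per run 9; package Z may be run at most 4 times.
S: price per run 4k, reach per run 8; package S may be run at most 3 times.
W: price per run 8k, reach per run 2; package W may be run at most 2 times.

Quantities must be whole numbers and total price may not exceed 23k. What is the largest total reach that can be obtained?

This is a bounded integer knapsack.
3×Z and 1×S: price 22 ≤ 23, reach 3·9 + 1·8 = 35.
2×Z and 2×S: price 20 ≤ 23, reach 2·9 + 2·8 = 34.
Best is 35.

35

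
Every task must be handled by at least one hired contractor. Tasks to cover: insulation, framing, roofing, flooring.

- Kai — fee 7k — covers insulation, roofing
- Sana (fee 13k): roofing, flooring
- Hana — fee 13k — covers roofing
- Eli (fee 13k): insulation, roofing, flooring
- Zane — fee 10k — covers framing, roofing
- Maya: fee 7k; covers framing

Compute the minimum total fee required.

20

This is a weighted set-cover instance.
The greedy cost-per-new-task heuristic would pick Kai, Maya, and Sana for 27, but a cheaper cover exists.
Choose Eli and Maya: together they cover insulation, framing, roofing, flooring — every task.
Total fee: 13 + 7 = 20.
No cover costs less than 20.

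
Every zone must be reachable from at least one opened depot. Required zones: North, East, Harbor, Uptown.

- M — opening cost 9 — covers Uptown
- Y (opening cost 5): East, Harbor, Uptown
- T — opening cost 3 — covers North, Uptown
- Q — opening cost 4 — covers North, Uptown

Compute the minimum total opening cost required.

8

Choose Y and T: together they cover North, East, Harbor, Uptown — every zone.
Total opening cost: 5 + 3 = 8.
No cover costs less than 8.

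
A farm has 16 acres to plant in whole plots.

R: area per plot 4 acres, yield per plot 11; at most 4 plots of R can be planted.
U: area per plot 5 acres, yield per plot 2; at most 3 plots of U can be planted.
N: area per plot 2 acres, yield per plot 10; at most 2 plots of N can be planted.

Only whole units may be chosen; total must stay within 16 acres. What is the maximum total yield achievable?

53

N has the best ratio (10/2); taking only N gives at most 2×10 = 20 (stopped by the supply cap of 2).
Mixing does better — 3×R and 2×N: area 16 ≤ 16, yield 3·11 + 2·10 = 53.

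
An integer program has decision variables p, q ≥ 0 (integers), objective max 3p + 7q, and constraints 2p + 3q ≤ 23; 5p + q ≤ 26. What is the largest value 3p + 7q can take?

52

Relaxing integrality, the LP optimum is 53.67 at (p,q) = (0, 7.67), which is not an integer point.
(p,q)=(1,7): 2·1+3·7=23≤23, 5·1+1·7=12≤26, objective 52.
(p,q)=(0,7): 2·0+3·7=21≤23, 5·0+1·7=7≤26, objective 49.
(p,q)=(2,6): 2·2+3·6=22≤23, 5·2+1·6=16≤26, objective 48.
(p,q)=(1,6): 2·1+3·6=20≤23, 5·1+1·6=11≤26, objective 45.
No feasible integer point exceeds 52.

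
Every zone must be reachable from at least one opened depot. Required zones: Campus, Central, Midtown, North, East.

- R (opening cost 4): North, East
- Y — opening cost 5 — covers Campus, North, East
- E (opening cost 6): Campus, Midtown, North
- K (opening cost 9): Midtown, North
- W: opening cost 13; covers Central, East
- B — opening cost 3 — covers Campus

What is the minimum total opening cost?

19

The greedy cost-per-new-zone heuristic would pick Y, E, and W for 24, but a cheaper cover exists.
Choose E and W: together they cover Campus, Central, Midtown, North, East — every zone.
Total opening cost: 6 + 13 = 19.
No cover costs less than 19.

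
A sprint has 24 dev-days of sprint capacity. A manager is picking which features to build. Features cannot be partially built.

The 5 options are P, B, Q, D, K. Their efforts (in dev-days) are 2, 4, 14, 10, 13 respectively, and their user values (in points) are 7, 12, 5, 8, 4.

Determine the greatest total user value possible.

27

P + B + Q: effort 2 + 4 + 14 = 20 ≤ 24, user value 7 + 12 + 5 = 24.
P + B + D: effort 2 + 4 + 10 = 16 ≤ 24, user value 7 + 12 + 8 = 27.
Best is P, B, and D with total user value 27.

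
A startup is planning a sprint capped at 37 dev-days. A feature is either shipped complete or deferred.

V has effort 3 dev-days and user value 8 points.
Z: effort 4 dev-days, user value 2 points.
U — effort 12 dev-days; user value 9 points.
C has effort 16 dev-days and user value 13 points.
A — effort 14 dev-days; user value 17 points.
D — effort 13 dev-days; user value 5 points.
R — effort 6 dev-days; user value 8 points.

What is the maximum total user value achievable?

42

Take V, U, A, and R: effort 3 + 12 + 14 + 6 = 35 ≤ 37, user value 8 + 9 + 17 + 8 = 42.
No other feasible combination does better.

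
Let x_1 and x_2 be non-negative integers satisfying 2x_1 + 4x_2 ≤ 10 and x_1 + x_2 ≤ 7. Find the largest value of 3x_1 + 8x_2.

19

(x_1,x_2)=(1,2): 2·1+4·2=10≤10, 1·1+1·2=3≤7, objective 19.
(x_1,x_2)=(0,2): 2·0+4·2=8≤10, 1·0+1·2=2≤7, objective 16.
(x_1,x_2)=(2,1): 2·2+4·1=8≤10, 1·2+1·1=3≤7, objective 14.
The best lattice point is (1,2), giving 19.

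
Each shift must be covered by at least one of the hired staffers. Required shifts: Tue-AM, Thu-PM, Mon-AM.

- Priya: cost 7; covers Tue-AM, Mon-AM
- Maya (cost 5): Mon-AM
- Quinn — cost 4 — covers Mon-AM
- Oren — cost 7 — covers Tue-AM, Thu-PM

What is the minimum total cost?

11

Choose Quinn and Oren: together they cover Tue-AM, Thu-PM, Mon-AM — every shift.
Total cost: 4 + 7 = 11.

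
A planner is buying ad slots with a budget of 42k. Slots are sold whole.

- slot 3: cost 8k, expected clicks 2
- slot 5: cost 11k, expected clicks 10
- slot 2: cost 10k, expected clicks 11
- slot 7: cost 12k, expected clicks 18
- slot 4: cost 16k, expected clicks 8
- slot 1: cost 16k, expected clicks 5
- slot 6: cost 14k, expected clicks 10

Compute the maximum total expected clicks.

41

slot 3 + slot 5 + slot 2 + slot 7: cost 8 + 11 + 10 + 12 = 41 ≤ 42, expected clicks 2 + 10 + 11 + 18 = 41.
slot 5 + slot 2 + slot 7: cost 11 + 10 + 12 = 33 ≤ 42, expected clicks 10 + 11 + 18 = 39.
slot 2 + slot 7 + slot 6: cost 10 + 12 + 14 = 36 ≤ 42, expected clicks 11 + 18 + 10 = 39.
Best is slot 3, slot 5, slot 2, and slot 7 with total expected clicks 41.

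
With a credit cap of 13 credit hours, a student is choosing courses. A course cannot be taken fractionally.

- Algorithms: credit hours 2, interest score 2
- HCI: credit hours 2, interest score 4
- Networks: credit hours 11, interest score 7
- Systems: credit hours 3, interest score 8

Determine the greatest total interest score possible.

14

Allowing fractional choices, the relaxed optimum would be about 17.8, but courses are indivisible.
Algorithms + HCI + Systems: credit hours 2 + 2 + 3 = 7 ≤ 13, interest score 2 + 4 + 8 = 14.
HCI + Networks: credit hours 2 + 11 = 13 ≤ 13, interest score 4 + 7 = 11.
HCI + Systems: credit hours 2 + 3 = 5 ≤ 13, interest score 4 + 8 = 12.
Best is Algorithms, HCI, and Systems with total interest score 14.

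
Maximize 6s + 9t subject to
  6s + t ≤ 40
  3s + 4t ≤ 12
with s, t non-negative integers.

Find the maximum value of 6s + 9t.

(s,t)=(0,3) is feasible, giving 27.
(s,t)=(1,2) is feasible, giving 24.
(s,t)=(0,2) is feasible, giving 18.
Maximum is 27 at (s,t)=(0,3).

27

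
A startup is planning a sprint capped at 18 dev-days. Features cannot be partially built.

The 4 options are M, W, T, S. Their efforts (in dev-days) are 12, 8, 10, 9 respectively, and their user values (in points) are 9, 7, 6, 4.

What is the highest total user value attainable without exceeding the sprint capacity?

13

This is an integer program with binary decision variables.
W + S: effort 8 + 9 = 17 ≤ 18, user value 7 + 4 = 11.
W + T: effort 8 + 10 = 18 ≤ 18, user value 7 + 6 = 13.
Best is W and T with total user value 13.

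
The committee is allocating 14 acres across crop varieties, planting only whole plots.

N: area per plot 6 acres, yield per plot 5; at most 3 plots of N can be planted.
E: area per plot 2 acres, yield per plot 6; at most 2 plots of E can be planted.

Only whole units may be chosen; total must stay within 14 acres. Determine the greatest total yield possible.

E has the best ratio (6/2); taking only E gives at most 2×6 = 12 (stopped by the supply cap of 2).
Mixing does better — 1×N and 2×E: area 10 ≤ 14, yield 1·5 + 2·6 = 17.

17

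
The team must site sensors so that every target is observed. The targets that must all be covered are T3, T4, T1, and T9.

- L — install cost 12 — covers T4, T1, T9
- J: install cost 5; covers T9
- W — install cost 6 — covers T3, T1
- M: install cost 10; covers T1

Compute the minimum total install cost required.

Choose L and W: together they cover T3, T4, T1, T9 — every target.
Total install cost: 12 + 6 = 18.

18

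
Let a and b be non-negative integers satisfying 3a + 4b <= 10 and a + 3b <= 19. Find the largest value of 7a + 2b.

(a,b)=(3,0) is feasible, giving 21.
(a,b)=(2,1) is feasible, giving 16.
(a,b)=(2,0) is feasible, giving 14.
The best lattice point is (3,0), giving 21.

21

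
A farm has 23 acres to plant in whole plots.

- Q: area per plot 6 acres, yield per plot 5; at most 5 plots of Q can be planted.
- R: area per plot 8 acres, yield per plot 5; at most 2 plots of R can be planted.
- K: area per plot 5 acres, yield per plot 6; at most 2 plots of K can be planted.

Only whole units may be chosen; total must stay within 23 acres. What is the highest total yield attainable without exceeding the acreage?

22

This is a bounded integer knapsack.
3×Q and 1×K: area 23 ≤ 23, yield 3·5 + 1·6 = 21.
2×Q and 2×K: area 22 ≤ 23, yield 2·5 + 2·6 = 22.
Best is 22.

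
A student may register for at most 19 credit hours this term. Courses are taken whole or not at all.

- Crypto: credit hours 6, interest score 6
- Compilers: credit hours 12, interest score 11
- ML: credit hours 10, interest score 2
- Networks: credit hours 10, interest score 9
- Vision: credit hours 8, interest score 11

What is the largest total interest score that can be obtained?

20

Crypto + Vision: credit hours 6 + 8 = 14 ≤ 19, interest score 6 + 11 = 17.
Networks + Vision: credit hours 10 + 8 = 18 ≤ 19, interest score 9 + 11 = 20.
Best is Networks and Vision with total interest score 20.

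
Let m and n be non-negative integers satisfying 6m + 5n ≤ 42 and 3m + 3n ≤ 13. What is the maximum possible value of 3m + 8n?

The continuous relaxation peaks at (0, 4.33) with value 34.67; rounding to a feasible lattice point costs some objective.
(m,n)=(0,4): 6·0+5·4=20≤42, 3·0+3·4=12≤13, objective 32.
(m,n)=(1,3): 6·1+5·3=21≤42, 3·1+3·3=12≤13, objective 27.
(m,n)=(0,3): 6·0+5·3=15≤42, 3·0+3·3=9≤13, objective 24.
The best lattice point is (0,4), giving 32.

32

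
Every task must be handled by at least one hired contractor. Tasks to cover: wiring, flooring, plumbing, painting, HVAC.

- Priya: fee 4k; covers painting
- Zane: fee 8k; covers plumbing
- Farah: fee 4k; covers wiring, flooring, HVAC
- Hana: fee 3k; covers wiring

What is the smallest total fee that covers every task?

16

Choose Priya, Zane, and Farah: together they cover wiring, flooring, plumbing, painting, HVAC — every task.
Total fee: 4 + 8 + 4 = 16.
No cover costs less than 16.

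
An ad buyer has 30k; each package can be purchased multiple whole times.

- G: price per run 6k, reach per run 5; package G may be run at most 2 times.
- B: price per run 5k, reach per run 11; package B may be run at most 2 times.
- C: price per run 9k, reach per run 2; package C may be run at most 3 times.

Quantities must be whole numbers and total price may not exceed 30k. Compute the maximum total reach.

2×G and 2×B: price 22 ≤ 30, reach 2·5 + 2·11 = 32.
1×G, 2×B, and 1×C: price 25 ≤ 30, reach 1·5 + 2·11 + 1·2 = 29.
Best is 32.

32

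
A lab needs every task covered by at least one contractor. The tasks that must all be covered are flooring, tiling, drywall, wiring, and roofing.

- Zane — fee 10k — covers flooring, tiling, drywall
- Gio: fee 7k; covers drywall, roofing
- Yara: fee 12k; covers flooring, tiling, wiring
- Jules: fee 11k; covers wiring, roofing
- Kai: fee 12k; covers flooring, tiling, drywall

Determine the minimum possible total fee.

19

This is an integer covering problem.
The greedy cost-per-new-task heuristic would pick Zane and Jules for 21, but a cheaper cover exists.
Choose Gio and Yara: together they cover flooring, tiling, drywall, wiring, roofing — every task.
Total fee: 7 + 12 = 19.
No cover costs less than 19.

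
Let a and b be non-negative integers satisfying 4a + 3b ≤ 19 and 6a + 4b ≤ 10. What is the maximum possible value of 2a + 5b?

Relaxing integrality, the LP optimum is 12.50 at (a,b) = (0, 2.5), which is not an integer point.
(a,b)=(0,2): 4·0+3·2=6≤19, 6·0+4·2=8≤10, objective 10.
(a,b)=(1,1): 4·1+3·1=7≤19, 6·1+4·1=10≤10, objective 7.
(a,b)=(0,1): 4·0+3·1=3≤19, 6·0+4·1=4≤10, objective 5.
No feasible integer point exceeds 10.

10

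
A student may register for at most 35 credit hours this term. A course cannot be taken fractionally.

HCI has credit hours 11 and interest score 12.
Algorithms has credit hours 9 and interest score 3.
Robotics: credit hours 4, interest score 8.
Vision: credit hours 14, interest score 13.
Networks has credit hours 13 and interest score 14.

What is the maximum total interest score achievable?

35

Take Robotics, Vision, and Networks: credit hours 4 + 14 + 13 = 31 ≤ 35, interest score 8 + 13 + 14 = 35.
No other feasible combination does better.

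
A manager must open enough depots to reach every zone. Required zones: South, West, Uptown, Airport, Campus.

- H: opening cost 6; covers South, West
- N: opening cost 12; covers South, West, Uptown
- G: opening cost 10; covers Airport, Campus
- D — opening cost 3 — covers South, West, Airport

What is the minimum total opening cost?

This is a weighted set-cover instance.
The greedy cost-per-new-zone heuristic would pick D, G, and N for 25, but a cheaper cover exists.
Choose N and G: together they cover South, West, Uptown, Airport, Campus — every zone.
Total opening cost: 12 + 10 = 22.
No cover costs less than 22.

22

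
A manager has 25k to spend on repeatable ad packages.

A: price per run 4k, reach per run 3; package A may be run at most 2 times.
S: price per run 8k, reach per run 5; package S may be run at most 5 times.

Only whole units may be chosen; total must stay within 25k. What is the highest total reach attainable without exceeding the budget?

16

This is a bounded integer knapsack.
3×S: price 24 ≤ 25, reach 3·5 = 15.
2×A and 2×S: price 24 ≤ 25, reach 2·3 + 2·5 = 16.
Best is 16.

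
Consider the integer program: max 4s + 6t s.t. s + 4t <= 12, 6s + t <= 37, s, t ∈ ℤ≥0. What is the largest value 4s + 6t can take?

(s,t)=(6,1): 1·6+4·1=10≤12, 6·6+1·1=37≤37, objective 30.
(s,t)=(4,2): 1·4+4·2=12≤12, 6·4+1·2=26≤37, objective 28.
No feasible integer point exceeds 30.

30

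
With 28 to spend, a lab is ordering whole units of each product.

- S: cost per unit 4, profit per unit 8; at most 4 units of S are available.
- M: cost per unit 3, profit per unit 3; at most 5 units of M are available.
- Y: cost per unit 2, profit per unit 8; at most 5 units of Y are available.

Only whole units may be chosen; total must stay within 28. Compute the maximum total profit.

72

3×S, 2×M, and 5×Y: cost 28 ≤ 28, profit 3·8 + 2·3 + 5·8 = 70.
4×S and 5×Y: cost 26 ≤ 28, profit 4·8 + 5·8 = 72.
Best is 72.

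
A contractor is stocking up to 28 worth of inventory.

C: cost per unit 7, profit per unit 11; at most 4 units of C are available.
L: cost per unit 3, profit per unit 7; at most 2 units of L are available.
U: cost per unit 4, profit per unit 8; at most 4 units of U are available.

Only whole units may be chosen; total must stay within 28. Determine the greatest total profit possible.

2×C, 2×L, and 2×U: cost 28 ≤ 28, profit 2·11 + 2·7 + 2·8 = 52.
1×C, 1×L, and 4×U: cost 26 ≤ 28, profit 1·11 + 1·7 + 4·8 = 50.
Best is 52.

52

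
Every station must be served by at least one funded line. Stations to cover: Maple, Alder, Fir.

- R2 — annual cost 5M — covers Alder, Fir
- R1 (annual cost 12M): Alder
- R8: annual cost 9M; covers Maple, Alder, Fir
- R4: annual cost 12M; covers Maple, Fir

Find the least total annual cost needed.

9

The greedy cost-per-new-station heuristic would pick R2 and R8 for 14, but a cheaper cover exists.
R8 alone covers Maple, Alder, Fir — every station.
Total annual cost: 9.
No cover costs less than 9.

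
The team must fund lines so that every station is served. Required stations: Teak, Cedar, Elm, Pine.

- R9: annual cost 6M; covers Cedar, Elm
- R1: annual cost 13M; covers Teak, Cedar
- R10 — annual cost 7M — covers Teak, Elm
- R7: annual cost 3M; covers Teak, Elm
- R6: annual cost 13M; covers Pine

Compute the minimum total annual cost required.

Choose R9, R7, and R6: together they cover Teak, Cedar, Elm, Pine — every station.
Total annual cost: 6 + 3 + 13 = 22.
No cover costs less than 22.

22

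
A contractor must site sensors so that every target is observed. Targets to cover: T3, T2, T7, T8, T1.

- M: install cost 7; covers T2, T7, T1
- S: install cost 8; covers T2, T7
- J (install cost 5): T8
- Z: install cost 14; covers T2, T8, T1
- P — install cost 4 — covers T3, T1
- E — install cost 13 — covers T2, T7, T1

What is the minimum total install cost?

Choose M, J, and P: together they cover T3, T2, T7, T8, T1 — every target.
Total install cost: 7 + 5 + 4 = 16.
No cover costs less than 16.

16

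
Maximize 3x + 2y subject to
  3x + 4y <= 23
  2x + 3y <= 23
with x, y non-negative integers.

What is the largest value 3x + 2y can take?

21

(x,y)=(7,0) is feasible, giving 21.
(x,y)=(6,1) is feasible, giving 20.
(x,y)=(6,0) is feasible, giving 18.
Maximum is 21 at (x,y)=(7,0).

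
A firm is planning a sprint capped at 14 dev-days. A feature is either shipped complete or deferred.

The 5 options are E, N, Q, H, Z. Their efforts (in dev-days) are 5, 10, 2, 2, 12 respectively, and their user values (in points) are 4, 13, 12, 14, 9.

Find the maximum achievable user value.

N + Q + H: effort 10 + 2 + 2 = 14 ≤ 14, user value 13 + 12 + 14 = 39.
E + Q + H: effort 5 + 2 + 2 = 9 ≤ 14, user value 4 + 12 + 14 = 30.
N + H: effort 10 + 2 = 12 ≤ 14, user value 13 + 14 = 27.
Best is N, Q, and H with total user value 39.

39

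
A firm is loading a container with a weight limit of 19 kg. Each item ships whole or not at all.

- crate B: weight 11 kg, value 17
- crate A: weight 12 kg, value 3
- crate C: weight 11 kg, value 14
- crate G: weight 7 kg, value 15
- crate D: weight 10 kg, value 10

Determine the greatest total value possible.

Allowing fractional choices, the relaxed optimum would be about 33.3, but items are indivisible.
crate C + crate G: weight 11 + 7 = 18 ≤ 19, value 14 + 15 = 29.
crate G + crate D: weight 7 + 10 = 17 ≤ 19, value 15 + 10 = 25.
crate B + crate G: weight 11 + 7 = 18 ≤ 19, value 17 + 15 = 32.
Best is crate B and crate G with total value 32.

32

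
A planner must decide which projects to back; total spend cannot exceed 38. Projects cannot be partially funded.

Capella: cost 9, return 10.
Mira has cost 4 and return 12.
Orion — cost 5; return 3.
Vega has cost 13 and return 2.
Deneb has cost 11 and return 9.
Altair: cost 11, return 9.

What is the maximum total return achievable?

Allowing fractional choices, the relaxed optimum would be about 41.8, but projects are indivisible.
Capella + Mira + Orion + Deneb: cost 9 + 4 + 5 + 11 = 29 ≤ 38, return 10 + 12 + 3 + 9 = 34.
Capella + Mira + Deneb + Altair: cost 9 + 4 + 11 + 11 = 35 ≤ 38, return 10 + 12 + 9 + 9 = 40.
Best is Capella, Mira, Deneb, and Altair with total return 40.

40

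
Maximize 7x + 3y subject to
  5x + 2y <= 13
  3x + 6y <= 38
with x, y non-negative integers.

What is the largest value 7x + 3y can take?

19

(x,y)=(1,4): 5·1+2·4=13≤13, 3·1+6·4=27≤38, objective 19.
(x,y)=(0,6): 5·0+2·6=12≤13, 3·0+6·6=36≤38, objective 18.
Maximum is 19 at (x,y)=(1,4).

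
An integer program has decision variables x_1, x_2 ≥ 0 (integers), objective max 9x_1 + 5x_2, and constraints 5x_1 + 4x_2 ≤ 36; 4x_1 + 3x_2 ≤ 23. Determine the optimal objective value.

50

Relaxing integrality, the LP optimum is 51.75 at (x_1,x_2) = (5.75, 0), which is not an integer point.
(x_1,x_2)=(5,1): 5·5+4·1=29≤36, 4·5+3·1=23≤23, objective 50.
(x_1,x_2)=(4,2): 5·4+4·2=28≤36, 4·4+3·2=22≤23, objective 46.
(x_1,x_2)=(5,0): 5·5+4·0=25≤36, 4·5+3·0=20≤23, objective 45.
The best lattice point is (5,1), giving 50.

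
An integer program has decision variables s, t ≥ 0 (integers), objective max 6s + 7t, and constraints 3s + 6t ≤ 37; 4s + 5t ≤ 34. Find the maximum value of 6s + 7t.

(s,t)=(6,2) is feasible, giving 50.
(s,t)=(7,1) is feasible, giving 49.
(s,t)=(8,0) is feasible, giving 48.
Maximum is 50 at (s,t)=(6,2).

50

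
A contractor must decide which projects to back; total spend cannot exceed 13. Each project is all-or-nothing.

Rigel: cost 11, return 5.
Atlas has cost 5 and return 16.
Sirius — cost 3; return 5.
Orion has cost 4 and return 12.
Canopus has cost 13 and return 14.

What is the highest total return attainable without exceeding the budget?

Allowing fractional choices, the relaxed optimum would be about 34.1, but projects are indivisible.
Atlas + Orion: cost 5 + 4 = 9 ≤ 13, return 16 + 12 = 28.
Atlas + Sirius + Orion: cost 5 + 3 + 4 = 12 ≤ 13, return 16 + 5 + 12 = 33.
Best is Atlas, Sirius, and Orion with total return 33.

33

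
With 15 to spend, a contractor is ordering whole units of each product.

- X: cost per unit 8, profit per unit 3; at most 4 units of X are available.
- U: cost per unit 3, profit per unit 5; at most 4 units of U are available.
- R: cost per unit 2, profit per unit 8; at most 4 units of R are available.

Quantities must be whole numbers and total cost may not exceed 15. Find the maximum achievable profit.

2×U and 4×R: cost 14 ≤ 15, profit 2·5 + 4·8 = 42.
3×U and 3×R: cost 15 ≤ 15, profit 3·5 + 3·8 = 39.
Best is 42.

42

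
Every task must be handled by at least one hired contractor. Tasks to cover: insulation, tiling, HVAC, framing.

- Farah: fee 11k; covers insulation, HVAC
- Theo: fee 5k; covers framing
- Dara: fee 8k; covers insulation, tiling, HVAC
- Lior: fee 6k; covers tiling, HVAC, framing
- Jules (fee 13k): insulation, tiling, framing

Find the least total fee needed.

This is a weighted set-cover instance.
Choose Theo and Dara: together they cover insulation, tiling, HVAC, framing — every task.
Total fee: 5 + 8 = 13.

13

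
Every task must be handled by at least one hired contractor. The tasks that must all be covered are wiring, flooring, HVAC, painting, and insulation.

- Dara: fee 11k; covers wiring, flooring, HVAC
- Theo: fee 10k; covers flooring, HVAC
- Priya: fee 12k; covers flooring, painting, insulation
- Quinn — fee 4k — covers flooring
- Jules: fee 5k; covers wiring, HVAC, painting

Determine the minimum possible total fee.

17

The greedy cost-per-new-task heuristic would pick Jules, Quinn, and Priya for 21, but a cheaper cover exists.
Choose Priya and Jules: together they cover wiring, flooring, HVAC, painting, insulation — every task.
Total fee: 12 + 5 = 17.
No cover costs less than 17.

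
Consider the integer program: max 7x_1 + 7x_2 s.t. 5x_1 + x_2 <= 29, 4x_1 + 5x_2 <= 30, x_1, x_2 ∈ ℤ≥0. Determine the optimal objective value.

49

The continuous relaxation peaks at (5.48, 1.62) with value 49.67; rounding to a feasible lattice point costs some objective.
(x_1,x_2)=(5,2): 5·5+1·2=27≤29, 4·5+5·2=30≤30, objective 49.
(x_1,x_2)=(5,1): 5·5+1·1=26≤29, 4·5+5·1=25≤30, objective 42.
Maximum is 49 at (x_1,x_2)=(5,2).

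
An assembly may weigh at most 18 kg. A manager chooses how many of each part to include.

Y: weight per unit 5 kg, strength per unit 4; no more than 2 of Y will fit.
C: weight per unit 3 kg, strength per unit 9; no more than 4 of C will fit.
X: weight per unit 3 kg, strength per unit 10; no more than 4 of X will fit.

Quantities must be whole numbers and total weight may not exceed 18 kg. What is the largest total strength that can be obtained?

58

3×C and 3×X: weight 18 ≤ 18, strength 3·9 + 3·10 = 57.
2×C and 4×X: weight 18 ≤ 18, strength 2·9 + 4·10 = 58.
Best is 58.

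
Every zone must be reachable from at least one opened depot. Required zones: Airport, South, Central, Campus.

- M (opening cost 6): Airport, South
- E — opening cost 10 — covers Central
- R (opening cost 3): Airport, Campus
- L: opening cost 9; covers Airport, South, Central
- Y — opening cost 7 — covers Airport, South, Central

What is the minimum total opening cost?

10

This is an integer covering problem.
Choose R and Y: together they cover Airport, South, Central, Campus — every zone.
Total opening cost: 3 + 7 = 10.
No cover costs less than 10.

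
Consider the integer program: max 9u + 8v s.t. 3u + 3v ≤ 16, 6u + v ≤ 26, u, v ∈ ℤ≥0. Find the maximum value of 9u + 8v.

(u,v)=(4,1) is feasible, giving 44.
(u,v)=(3,2) is feasible, giving 43.
Maximum is 44 at (u,v)=(4,1).

44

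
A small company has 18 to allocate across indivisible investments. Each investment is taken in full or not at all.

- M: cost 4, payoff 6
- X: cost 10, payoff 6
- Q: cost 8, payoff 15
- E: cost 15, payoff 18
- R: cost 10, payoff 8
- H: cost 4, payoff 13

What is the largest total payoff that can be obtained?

This is an integer program with binary decision variables.
Allowing fractional choices, the relaxed optimum would be about 36.4, but investments are indivisible.
Q + H: cost 8 + 4 = 12 ≤ 18, payoff 15 + 13 = 28.
M + Q + H: cost 4 + 8 + 4 = 16 ≤ 18, payoff 6 + 15 + 13 = 34.
M + R + H: cost 4 + 10 + 4 = 18 ≤ 18, payoff 6 + 8 + 13 = 27.
Best is M, Q, and H with total payoff 34.

34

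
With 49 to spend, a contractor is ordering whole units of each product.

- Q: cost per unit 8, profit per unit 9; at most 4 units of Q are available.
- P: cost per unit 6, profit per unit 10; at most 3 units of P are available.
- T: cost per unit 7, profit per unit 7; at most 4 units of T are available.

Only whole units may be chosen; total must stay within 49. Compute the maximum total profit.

64

This is a bounded integer knapsack.
P has the best ratio (10/6); taking only P gives at most 3×10 = 30 (stopped by the supply cap of 3).
Mixing does better — 3×Q, 3×P, and 1×T: cost 49 ≤ 49, profit 3·9 + 3·10 + 1·7 = 64.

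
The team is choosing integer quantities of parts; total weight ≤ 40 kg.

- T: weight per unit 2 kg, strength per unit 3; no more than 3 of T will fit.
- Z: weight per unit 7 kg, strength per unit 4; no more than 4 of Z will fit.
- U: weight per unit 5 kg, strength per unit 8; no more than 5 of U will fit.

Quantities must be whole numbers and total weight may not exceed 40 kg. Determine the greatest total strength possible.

U has the best ratio (8/5); taking only U gives at most 5×8 = 40 (stopped by the supply cap of 5).
Mixing does better — 3×T, 1×Z, and 5×U: weight 38 ≤ 40, strength 3·3 + 1·4 + 5·8 = 53.

53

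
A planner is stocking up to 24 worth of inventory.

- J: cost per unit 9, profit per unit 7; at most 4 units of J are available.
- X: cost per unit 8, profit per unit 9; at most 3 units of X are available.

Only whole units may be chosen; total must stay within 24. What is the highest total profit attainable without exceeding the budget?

Take 3×X: cost 24 ≤ 24, profit 3·9 = 27.
X has the best ratio (9/8) and is taken to its limit of 3; remaining capacity is filled optimally with the others.

27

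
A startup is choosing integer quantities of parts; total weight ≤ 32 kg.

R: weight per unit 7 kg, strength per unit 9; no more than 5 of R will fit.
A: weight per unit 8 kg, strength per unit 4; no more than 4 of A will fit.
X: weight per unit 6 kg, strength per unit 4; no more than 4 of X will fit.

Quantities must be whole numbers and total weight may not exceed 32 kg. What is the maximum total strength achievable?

36

This is a bounded integer knapsack.
Take 4×R: weight 28 ≤ 32, strength 4·9 = 36.
No other integer combination yields more.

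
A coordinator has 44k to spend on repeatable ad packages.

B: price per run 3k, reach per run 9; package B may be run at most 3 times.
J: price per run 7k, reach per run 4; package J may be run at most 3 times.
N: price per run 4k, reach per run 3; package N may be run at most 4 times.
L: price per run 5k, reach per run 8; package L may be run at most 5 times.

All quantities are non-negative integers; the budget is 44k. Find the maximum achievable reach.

This is a bounded integer knapsack.
B has the best ratio (9/3); taking only B gives at most 3×9 = 27 (stopped by the supply cap of 3).
Mixing does better — 3×B, 2×N, and 5×L: price 42 ≤ 44, reach 3·9 + 2·3 + 5·8 = 73.

73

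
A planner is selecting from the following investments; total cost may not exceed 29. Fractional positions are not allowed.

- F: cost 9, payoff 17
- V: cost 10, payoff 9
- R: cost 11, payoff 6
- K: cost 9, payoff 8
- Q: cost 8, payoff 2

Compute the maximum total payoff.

34

This is an integer program with binary decision variables.
F + V + K: cost 9 + 10 + 9 = 28 ≤ 29, payoff 17 + 9 + 8 = 34.
F + V + Q: cost 9 + 10 + 8 = 27 ≤ 29, payoff 17 + 9 + 2 = 28.
F + R + K: cost 9 + 11 + 9 = 29 ≤ 29, payoff 17 + 6 + 8 = 31.
Best is F, V, and K with total payoff 34.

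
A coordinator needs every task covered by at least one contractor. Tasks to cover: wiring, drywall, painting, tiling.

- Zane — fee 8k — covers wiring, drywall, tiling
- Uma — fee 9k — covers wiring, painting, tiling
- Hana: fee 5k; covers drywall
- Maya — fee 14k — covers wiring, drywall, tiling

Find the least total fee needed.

The greedy cost-per-new-task heuristic would pick Zane and Uma for 17, but a cheaper cover exists.
Choose Uma and Hana: together they cover wiring, drywall, painting, tiling — every task.
Total fee: 9 + 5 = 14.
No cover costs less than 14.

14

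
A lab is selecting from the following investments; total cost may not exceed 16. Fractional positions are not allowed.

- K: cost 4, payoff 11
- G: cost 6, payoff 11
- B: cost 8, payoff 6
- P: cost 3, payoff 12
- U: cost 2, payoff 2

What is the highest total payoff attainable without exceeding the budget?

This is an integer program with binary decision variables.
K + B + P: cost 4 + 8 + 3 = 15 ≤ 16, payoff 11 + 6 + 12 = 29.
K + G + P: cost 4 + 6 + 3 = 13 ≤ 16, payoff 11 + 11 + 12 = 34.
K + G + P + U: cost 4 + 6 + 3 + 2 = 15 ≤ 16, payoff 11 + 11 + 12 + 2 = 36.
Best is K, G, P, and U with total payoff 36.

36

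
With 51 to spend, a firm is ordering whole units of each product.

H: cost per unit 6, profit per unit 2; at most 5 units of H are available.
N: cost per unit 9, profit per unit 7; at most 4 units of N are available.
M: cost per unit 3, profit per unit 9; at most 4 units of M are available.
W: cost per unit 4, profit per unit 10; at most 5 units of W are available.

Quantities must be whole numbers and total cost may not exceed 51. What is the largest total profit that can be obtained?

100

This is a bounded integer knapsack.
M has the best ratio (9/3); taking only M gives at most 4×9 = 36 (stopped by the supply cap of 4).
Mixing does better — 2×N, 4×M, and 5×W: cost 50 ≤ 51, profit 2·7 + 4·9 + 5·10 = 100.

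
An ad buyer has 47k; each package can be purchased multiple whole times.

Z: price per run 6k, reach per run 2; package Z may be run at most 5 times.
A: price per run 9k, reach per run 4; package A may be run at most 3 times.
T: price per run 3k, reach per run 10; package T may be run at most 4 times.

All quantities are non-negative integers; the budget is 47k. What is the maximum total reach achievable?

54

T has the best ratio (10/3); taking only T gives at most 4×10 = 40 (stopped by the supply cap of 4).
Mixing does better — 1×Z, 3×A, and 4×T: price 45 ≤ 47, reach 1·2 + 3·4 + 4·10 = 54.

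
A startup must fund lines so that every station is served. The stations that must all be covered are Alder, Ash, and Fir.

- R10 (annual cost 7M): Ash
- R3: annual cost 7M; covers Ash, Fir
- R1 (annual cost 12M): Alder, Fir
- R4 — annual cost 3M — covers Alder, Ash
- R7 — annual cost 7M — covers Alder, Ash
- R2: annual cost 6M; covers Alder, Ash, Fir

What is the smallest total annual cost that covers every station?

R2 alone covers Alder, Ash, Fir — every station.
Total annual cost: 6.

6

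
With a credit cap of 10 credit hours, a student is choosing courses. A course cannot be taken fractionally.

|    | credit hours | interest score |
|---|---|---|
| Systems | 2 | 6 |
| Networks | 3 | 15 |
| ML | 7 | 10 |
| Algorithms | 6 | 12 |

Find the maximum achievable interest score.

27

Allowing fractional choices, the relaxed optimum would be about 31.0, but courses are indivisible.
Systems + Networks: credit hours 2 + 3 = 5 ≤ 10, interest score 6 + 15 = 21.
Networks + ML: credit hours 3 + 7 = 10 ≤ 10, interest score 15 + 10 = 25.
Networks + Algorithms: credit hours 3 + 6 = 9 ≤ 10, interest score 15 + 12 = 27.
Best is Networks and Algorithms with total interest score 27.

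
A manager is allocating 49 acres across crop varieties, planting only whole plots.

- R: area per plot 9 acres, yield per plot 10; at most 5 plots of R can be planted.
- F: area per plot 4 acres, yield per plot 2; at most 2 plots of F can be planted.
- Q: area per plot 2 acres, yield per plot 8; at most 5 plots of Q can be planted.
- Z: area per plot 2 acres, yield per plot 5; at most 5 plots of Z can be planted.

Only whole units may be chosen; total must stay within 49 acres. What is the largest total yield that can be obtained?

This is a bounded integer knapsack.
Take 3×R, 5×Q, and 5×Z: area 47 ≤ 49, yield 3·10 + 5·8 + 5·5 = 95.
Q has the best ratio (8/2) and is taken to its limit of 5; remaining capacity is filled optimally with the others.

95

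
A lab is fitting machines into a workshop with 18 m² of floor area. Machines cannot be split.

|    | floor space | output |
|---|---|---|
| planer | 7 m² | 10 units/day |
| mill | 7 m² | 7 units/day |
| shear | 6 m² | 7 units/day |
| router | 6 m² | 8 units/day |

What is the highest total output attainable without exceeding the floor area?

18

planer + mill: floor space 7 + 7 = 14 ≤ 18, output 10 + 7 = 17.
planer + router: floor space 7 + 6 = 13 ≤ 18, output 10 + 8 = 18.
planer + shear: floor space 7 + 6 = 13 ≤ 18, output 10 + 7 = 17.
Best is planer and router with total output 18.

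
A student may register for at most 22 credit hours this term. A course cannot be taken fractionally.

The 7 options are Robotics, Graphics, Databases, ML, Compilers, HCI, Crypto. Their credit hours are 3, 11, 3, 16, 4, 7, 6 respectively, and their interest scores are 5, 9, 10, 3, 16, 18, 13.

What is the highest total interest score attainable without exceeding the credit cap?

57

This is an integer program with binary decision variables.
Take Databases, Compilers, HCI, and Crypto: credit hours 3 + 4 + 7 + 6 = 20 ≤ 22, interest score 10 + 16 + 18 + 13 = 57.
No other feasible combination does better.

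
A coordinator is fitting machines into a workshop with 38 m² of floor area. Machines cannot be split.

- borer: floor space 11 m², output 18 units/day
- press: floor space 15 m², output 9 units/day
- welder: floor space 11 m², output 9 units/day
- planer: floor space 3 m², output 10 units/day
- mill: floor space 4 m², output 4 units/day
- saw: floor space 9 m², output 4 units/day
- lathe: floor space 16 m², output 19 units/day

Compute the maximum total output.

51

Allowing fractional choices, the relaxed optimum would be about 54.3, but machines are indivisible.
borer + welder + lathe: floor space 11 + 11 + 16 = 38 ≤ 38, output 18 + 9 + 19 = 46.
borer + planer + mill + lathe: floor space 11 + 3 + 4 + 16 = 34 ≤ 38, output 18 + 10 + 4 + 19 = 51.
borer + planer + lathe: floor space 11 + 3 + 16 = 30 ≤ 38, output 18 + 10 + 19 = 47.
Best is borer, planer, mill, and lathe with total output 51.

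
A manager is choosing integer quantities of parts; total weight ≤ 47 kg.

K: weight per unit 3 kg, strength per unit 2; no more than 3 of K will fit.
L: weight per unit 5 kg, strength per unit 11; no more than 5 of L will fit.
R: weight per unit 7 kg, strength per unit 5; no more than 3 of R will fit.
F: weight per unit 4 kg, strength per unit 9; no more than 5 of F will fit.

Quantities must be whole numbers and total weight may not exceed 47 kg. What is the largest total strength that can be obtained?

Take 5×L and 5×F: weight 45 ≤ 47, strength 5·11 + 5·9 = 100.
F has the best ratio (9/4) and is taken to its limit of 5; remaining capacity is filled optimally with the others.

100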